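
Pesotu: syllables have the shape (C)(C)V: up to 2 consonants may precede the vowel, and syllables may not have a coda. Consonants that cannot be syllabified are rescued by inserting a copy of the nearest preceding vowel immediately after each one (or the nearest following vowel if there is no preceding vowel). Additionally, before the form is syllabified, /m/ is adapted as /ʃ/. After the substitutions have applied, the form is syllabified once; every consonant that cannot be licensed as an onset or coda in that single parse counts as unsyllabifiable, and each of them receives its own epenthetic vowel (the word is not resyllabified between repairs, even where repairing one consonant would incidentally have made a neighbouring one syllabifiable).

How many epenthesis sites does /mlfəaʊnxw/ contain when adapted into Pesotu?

4

After substitution the input is /ʃlfəaʊnxw/.
The unsyllabifiable consonants are /ʃ/, /n/, /x/, /w/; each receives one epenthetic vowel.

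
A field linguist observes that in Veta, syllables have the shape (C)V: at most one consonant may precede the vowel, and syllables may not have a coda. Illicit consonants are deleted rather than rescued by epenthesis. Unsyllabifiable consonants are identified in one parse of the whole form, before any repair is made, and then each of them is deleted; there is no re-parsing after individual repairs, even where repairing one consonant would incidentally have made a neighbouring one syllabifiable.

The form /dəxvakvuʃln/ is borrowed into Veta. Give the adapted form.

Syllabifying with onset maximization leaves /x/, /k/, /ʃ/, /l/, /n/ stranded (no codas are permitted; onsets are limited to one consonant).
Deletion applies to /x/, /k/, /ʃ/, /l/, /n/.

dəvavu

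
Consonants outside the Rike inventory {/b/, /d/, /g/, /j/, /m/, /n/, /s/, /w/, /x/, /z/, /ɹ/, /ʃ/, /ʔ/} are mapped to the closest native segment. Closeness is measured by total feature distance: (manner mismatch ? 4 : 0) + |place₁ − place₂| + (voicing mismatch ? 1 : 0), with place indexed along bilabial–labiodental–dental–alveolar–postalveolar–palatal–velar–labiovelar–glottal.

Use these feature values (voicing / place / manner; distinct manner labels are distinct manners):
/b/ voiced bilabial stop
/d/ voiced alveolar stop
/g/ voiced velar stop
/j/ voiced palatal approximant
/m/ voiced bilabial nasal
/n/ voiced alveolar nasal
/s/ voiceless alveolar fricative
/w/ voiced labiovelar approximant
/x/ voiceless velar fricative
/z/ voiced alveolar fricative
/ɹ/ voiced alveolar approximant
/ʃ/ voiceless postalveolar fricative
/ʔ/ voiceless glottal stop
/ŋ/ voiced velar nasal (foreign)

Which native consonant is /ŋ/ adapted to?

/n/ is closest: same manner (nasal), place distance 3 (velar→alveolar), same voicing; total 3. Next closest is /g/ at distance 4.

n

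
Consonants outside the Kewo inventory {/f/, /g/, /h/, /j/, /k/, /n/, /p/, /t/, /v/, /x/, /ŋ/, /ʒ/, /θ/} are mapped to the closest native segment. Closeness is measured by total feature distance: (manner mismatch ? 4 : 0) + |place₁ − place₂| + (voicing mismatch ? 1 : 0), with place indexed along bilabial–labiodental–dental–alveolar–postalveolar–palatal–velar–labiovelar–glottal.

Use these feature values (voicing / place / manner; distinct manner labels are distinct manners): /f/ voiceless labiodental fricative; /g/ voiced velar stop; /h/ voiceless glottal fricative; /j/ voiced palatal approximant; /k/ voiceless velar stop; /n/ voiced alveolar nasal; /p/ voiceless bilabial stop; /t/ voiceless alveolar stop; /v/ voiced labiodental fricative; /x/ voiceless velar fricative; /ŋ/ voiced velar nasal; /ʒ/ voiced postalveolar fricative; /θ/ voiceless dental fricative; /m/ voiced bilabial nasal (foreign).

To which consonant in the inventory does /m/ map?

/n/ is closest: same manner (nasal), place distance 3 (bilabial→alveolar), same voicing; total 3. Next closest is /p/ at distance 5.

n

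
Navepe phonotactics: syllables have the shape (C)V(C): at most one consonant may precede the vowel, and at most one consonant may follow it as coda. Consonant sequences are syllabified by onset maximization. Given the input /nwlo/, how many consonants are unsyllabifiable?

2

Syllabifying with onset maximization leaves /n/, /w/ stranded (at most one coda consonant is licensed; onsets are limited to one consonant).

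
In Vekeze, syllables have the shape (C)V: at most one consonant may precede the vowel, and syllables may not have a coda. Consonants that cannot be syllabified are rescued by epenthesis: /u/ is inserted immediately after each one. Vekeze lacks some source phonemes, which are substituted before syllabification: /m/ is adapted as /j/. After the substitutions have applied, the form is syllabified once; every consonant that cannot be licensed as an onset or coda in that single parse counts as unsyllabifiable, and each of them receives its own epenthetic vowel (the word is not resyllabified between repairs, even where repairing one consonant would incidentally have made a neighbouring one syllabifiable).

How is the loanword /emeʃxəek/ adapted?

Substitution: /m/ → /j/, giving /ejeʃxəek/.
The consonants /ʃ/, /k/ cannot be parsed into a legal (C)V syllable (no codas are permitted; onsets are limited to one consonant).
Epenthesis after each stranded consonant: /ʃ/ → /ʃu/, /k/ → /ku/.

ejeʃuxəeku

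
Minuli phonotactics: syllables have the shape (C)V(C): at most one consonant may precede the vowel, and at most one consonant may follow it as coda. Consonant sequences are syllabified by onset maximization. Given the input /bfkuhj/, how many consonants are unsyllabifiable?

Under (C)V(C), the unsyllabifiable consonants are /b/, /f/, /j/ (at most one coda consonant is licensed; onsets are limited to one consonant).

3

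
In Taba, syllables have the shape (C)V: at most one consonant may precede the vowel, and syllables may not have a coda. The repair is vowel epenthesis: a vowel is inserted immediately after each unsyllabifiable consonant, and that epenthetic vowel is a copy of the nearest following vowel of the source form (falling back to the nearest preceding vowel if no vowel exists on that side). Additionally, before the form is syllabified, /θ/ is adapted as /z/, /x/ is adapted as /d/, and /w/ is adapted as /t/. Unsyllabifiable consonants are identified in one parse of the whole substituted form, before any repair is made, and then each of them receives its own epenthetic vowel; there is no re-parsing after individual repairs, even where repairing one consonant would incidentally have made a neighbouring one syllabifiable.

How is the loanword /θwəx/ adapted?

zətədə

Substitution: /θ/ → /z/, /w/ → /t/, /x/ → /d/, giving /ztəd/.
Under (C)V, the unsyllabifiable consonants are /z/, /d/ (no codas are permitted; onsets are limited to one consonant).
Inserting the epenthetic vowel yields /z/ → /zə/, /d/ → /də/.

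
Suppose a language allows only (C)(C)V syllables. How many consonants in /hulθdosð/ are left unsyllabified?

3

Under (C)(C)V, the unsyllabifiable consonants are /l/, /s/, /ð/ (no codas are permitted; onsets may contain at most 2 consonants).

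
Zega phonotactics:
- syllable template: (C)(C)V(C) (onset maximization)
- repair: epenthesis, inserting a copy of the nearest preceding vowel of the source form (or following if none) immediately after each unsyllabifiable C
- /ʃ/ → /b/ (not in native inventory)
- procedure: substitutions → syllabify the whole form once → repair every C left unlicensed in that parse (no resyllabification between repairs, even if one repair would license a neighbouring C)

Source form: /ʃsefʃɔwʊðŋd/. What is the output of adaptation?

Substitution: /ʃ/ → /b/, giving /bsefbɔwʊðŋd/.
Syllabifying with onset maximization leaves /ŋ/, /d/ stranded (at most one coda consonant is licensed; onsets may contain at most 2 consonants).
Inserting the epenthetic vowel yields /ŋ/ → /ŋʊ/, /d/ → /dʊ/.

bsefbɔwʊðŋʊdʊ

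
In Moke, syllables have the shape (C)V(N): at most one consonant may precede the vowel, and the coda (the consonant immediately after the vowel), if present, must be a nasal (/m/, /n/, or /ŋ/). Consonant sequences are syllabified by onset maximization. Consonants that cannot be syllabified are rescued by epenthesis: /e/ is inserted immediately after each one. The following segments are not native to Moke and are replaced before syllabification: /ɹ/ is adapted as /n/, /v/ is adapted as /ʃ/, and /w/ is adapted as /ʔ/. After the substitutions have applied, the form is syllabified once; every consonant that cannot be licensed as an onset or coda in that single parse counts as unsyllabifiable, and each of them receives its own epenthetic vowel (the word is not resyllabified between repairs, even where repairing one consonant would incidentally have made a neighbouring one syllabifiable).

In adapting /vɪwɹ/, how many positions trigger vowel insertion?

2

After substitution the input is /ʃɪʔn/.
The unsyllabifiable consonants are /ʔ/, /n/; each receives one epenthetic vowel.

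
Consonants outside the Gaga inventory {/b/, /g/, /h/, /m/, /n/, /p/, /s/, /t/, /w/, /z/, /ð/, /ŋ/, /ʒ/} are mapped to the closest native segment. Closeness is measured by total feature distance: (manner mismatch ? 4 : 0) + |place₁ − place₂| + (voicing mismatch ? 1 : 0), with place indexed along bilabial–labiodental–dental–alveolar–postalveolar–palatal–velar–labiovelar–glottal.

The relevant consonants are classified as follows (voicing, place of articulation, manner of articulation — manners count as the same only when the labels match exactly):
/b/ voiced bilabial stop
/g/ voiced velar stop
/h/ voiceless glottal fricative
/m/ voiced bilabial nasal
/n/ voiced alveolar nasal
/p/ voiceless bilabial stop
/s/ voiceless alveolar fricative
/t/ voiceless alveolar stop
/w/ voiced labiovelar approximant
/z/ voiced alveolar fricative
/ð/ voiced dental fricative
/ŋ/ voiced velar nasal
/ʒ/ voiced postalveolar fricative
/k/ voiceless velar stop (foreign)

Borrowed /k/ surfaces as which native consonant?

/g/ is closest: same manner (stop), place distance 0 (velar→velar), voicing differs (+1); total 1. Next closest is /t/ at distance 3.

g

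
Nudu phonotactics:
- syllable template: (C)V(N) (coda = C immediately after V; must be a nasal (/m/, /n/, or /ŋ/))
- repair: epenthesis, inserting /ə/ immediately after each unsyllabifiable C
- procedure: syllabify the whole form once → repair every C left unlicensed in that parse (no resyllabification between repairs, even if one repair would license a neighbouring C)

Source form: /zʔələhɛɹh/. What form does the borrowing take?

Under (C)V(N), the unsyllabifiable consonants are /z/, /ɹ/, /h/ (only a nasal (/m/, /n/, or /ŋ/) is licensed in coda position; onsets are limited to one consonant).
Epenthesis after each stranded consonant: /z/ → /zə/, /ɹ/ → /ɹə/, /h/ → /hə/.

zəʔələhɛɹəhə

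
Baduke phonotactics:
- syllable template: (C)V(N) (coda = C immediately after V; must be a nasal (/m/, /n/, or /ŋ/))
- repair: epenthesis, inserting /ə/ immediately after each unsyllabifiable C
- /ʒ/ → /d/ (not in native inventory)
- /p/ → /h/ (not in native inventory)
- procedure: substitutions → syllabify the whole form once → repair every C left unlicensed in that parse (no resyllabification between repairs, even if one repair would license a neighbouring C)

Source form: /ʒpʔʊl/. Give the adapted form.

Substitution: /ʒ/ → /d/, /p/ → /h/, giving /dhʔʊl/.
Syllabifying with onset maximization leaves /d/, /h/, /l/ stranded (only a nasal (/m/, /n/, or /ŋ/) is licensed in coda position; onsets are limited to one consonant).
Inserting the epenthetic vowel yields /d/ → /də/, /h/ → /hə/, /l/ → /lə/.

dəhəʔʊlə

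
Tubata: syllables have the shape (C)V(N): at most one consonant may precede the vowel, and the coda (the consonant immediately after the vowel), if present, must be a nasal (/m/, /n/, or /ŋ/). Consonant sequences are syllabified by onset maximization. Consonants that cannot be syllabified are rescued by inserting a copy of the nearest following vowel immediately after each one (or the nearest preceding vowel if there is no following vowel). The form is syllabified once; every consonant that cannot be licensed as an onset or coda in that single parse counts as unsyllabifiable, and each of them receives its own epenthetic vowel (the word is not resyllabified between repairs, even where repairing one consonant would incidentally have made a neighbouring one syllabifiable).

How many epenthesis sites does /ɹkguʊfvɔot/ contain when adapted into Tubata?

The unsyllabifiable consonants are /ɹ/, /k/, /f/, /t/; each receives one epenthetic vowel.

4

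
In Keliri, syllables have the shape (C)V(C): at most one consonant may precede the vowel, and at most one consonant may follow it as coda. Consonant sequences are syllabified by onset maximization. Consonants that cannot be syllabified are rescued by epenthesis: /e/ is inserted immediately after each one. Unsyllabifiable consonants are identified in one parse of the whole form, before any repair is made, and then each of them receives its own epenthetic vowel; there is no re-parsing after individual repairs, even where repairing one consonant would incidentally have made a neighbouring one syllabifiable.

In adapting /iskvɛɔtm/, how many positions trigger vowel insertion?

2

The unsyllabifiable consonants are /k/, /m/; each receives one epenthetic vowel.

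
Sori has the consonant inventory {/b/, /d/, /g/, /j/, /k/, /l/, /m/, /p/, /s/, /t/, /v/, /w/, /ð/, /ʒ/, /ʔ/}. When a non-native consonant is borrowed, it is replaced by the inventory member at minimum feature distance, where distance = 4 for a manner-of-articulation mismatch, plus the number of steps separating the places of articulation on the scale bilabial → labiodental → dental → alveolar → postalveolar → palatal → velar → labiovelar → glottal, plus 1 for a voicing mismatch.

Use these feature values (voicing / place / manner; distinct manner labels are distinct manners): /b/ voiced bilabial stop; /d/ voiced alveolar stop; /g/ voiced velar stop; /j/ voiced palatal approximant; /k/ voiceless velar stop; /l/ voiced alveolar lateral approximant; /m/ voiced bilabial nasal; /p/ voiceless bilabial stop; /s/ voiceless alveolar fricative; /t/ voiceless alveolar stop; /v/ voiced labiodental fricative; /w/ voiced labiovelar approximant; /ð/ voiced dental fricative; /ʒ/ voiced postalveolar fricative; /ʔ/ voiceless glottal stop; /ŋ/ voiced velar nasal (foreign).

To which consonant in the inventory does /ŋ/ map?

/g/ is closest: manner differs (nasal→stop, +4), place distance 0 (velar→velar), same voicing; total 4. Next closest is /j/ at distance 5.

g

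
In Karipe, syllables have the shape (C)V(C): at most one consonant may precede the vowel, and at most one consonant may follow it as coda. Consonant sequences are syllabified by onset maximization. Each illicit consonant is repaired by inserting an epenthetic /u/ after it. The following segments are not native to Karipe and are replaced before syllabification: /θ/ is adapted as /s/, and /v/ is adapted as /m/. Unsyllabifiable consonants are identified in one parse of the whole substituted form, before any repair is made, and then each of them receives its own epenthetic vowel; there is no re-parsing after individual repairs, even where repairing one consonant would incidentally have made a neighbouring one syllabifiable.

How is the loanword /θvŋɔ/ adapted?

Substitution: /θ/ → /s/, /v/ → /m/, giving /smŋɔ/.
Under (C)V(C), the unsyllabifiable consonants are /s/, /m/ (at most one coda consonant is licensed; onsets are limited to one consonant).
Epenthesis after each stranded consonant: /s/ → /su/, /m/ → /mu/.

sumuŋɔ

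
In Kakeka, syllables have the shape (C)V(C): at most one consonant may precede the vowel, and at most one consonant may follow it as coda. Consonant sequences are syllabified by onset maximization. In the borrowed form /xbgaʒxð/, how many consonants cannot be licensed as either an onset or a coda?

The consonants /x/, /b/, /x/, /ð/ cannot be parsed into a legal (C)V(C) syllable (at most one coda consonant is licensed; onsets are limited to one consonant).

4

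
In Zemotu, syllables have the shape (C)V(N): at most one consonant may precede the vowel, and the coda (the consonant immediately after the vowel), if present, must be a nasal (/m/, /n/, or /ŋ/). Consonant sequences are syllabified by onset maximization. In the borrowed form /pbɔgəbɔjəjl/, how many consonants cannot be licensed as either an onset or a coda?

The consonants /p/, /j/, /l/ cannot be parsed into a legal (C)V(N) syllable (only a nasal (/m/, /n/, or /ŋ/) is licensed in coda position; onsets are limited to one consonant).

3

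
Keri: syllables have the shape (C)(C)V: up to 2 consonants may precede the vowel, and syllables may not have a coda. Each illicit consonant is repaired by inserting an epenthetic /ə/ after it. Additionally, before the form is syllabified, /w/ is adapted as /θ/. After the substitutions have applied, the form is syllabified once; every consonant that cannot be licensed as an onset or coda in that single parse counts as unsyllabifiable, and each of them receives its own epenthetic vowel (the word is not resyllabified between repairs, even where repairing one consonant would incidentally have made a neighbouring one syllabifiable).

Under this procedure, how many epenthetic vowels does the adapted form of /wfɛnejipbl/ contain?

3

After substitution the input is /θfɛnejipbl/.
The unsyllabifiable consonants are /p/, /b/, /l/; each receives one epenthetic vowel.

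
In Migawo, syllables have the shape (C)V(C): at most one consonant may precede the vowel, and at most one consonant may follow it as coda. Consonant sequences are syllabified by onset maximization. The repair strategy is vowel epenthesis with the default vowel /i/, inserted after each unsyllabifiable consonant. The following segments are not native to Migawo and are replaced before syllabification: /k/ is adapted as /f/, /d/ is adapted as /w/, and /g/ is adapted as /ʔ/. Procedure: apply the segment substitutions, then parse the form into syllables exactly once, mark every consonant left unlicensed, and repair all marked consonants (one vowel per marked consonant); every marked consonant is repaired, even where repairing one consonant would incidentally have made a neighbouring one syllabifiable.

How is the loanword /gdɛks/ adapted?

ʔiwɛfsi

Substitution: /g/ → /ʔ/, /d/ → /w/, /k/ → /f/, giving /ʔwɛfs/.
Under (C)V(C), the unsyllabifiable consonants are /ʔ/, /s/ (at most one coda consonant is licensed; onsets are limited to one consonant).
Inserting the epenthetic vowel yields /ʔ/ → /ʔi/, /s/ → /si/.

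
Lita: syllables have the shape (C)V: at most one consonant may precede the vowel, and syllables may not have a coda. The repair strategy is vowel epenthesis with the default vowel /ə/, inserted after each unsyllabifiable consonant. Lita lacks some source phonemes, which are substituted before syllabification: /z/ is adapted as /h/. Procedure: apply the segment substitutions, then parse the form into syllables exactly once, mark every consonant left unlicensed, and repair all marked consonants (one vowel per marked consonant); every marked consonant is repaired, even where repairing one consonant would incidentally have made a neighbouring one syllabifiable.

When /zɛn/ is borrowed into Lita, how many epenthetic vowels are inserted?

After substitution the input is /hɛn/.
The unsyllabifiable consonants are /n/; each receives one epenthetic vowel.

1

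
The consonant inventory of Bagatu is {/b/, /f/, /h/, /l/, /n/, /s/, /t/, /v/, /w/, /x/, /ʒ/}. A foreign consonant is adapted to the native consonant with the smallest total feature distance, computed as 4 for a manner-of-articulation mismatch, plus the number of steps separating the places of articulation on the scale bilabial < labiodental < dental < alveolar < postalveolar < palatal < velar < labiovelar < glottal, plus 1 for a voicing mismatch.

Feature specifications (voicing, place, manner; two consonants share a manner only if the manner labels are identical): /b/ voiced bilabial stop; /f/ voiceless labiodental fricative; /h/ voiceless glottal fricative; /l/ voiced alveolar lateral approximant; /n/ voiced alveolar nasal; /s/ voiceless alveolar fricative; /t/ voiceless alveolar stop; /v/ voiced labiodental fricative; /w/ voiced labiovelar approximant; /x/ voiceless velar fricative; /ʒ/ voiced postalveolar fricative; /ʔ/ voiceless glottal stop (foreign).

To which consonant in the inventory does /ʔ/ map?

h

/h/ is closest: manner differs (stop→fricative, +4), place distance 0 (glottal→glottal), same voicing; total 4. Next closest is /t/ at distance 5.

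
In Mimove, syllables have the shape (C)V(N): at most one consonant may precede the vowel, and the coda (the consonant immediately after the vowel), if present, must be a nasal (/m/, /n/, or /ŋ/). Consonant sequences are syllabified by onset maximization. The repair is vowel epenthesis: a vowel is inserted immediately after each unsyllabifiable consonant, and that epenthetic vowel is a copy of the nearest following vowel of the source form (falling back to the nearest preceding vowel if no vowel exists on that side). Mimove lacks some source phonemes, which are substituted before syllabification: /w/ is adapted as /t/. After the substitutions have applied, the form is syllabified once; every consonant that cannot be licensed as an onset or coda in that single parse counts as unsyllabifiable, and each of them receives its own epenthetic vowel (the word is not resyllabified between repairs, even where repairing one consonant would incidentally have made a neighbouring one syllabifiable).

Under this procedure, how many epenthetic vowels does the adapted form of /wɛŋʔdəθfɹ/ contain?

4

After substitution the input is /tɛŋʔdəθfɹ/.
The unsyllabifiable consonants are /ʔ/, /θ/, /f/, /ɹ/; each receives one epenthetic vowel.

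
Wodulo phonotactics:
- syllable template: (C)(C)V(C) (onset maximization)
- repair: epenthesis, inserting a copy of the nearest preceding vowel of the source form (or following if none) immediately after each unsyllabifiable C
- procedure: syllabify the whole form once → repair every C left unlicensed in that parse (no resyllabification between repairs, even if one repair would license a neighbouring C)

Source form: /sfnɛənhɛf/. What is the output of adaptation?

sɛfnɛənhɛf

The consonants /s/ cannot be parsed into a legal (C)(C)V(C) syllable (at most one coda consonant is licensed; onsets may contain at most 2 consonants).
Inserting the epenthetic vowel yields /s/ → /sɛ/.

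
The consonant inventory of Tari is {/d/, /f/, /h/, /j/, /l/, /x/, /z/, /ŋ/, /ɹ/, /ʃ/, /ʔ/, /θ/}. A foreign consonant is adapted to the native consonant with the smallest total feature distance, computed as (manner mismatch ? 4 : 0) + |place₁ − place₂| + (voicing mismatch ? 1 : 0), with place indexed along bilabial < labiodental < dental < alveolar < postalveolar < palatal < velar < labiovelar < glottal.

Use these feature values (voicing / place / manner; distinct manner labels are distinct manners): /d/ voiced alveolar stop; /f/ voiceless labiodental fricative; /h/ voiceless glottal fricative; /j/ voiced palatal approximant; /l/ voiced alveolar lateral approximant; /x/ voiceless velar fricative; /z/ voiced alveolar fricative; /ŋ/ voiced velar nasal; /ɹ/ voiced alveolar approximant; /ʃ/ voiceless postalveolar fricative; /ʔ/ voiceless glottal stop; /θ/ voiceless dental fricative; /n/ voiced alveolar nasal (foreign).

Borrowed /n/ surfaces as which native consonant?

/ŋ/ is closest: same manner (nasal), place distance 3 (alveolar→velar), same voicing; total 3. Next closest is /d/ at distance 4.

ŋ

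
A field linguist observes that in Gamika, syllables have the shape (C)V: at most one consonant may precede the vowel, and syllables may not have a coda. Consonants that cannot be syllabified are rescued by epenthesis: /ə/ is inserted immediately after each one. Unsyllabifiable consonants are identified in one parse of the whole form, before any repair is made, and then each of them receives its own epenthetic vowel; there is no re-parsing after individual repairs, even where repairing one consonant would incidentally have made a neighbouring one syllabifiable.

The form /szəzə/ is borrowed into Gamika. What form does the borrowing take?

səzəzə

The consonants /s/ cannot be parsed into a legal (C)V syllable (no codas are permitted; onsets are limited to one consonant).
Each unlicensed consonant becomes the onset of a new syllable: /s/ → /sə/.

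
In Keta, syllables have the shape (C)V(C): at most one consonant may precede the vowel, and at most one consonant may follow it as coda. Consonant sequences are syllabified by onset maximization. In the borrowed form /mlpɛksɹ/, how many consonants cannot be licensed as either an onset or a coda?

4

Syllabifying with onset maximization leaves /m/, /l/, /s/, /ɹ/ stranded (at most one coda consonant is licensed; onsets are limited to one consonant).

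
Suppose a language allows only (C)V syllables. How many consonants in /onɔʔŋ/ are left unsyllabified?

2

The consonants /ʔ/, /ŋ/ cannot be parsed into a legal (C)V syllable (no codas are permitted; onsets are limited to one consonant).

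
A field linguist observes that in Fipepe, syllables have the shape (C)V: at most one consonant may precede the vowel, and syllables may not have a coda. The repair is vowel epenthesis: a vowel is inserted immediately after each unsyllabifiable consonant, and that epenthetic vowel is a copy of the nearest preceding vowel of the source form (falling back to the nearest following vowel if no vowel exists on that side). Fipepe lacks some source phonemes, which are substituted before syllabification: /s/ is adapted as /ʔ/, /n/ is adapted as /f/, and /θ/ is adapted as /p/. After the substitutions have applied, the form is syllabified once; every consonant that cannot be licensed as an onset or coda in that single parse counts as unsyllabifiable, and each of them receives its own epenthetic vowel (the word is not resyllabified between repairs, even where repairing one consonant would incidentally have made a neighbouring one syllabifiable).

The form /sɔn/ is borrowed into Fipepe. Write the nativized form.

ʔɔfɔ

Substitution: /s/ → /ʔ/, /n/ → /f/, giving /ʔɔf/.
Syllabifying with onset maximization leaves /f/ stranded (no codas are permitted; onsets are limited to one consonant).
Epenthesis after each stranded consonant: /f/ → /fɔ/.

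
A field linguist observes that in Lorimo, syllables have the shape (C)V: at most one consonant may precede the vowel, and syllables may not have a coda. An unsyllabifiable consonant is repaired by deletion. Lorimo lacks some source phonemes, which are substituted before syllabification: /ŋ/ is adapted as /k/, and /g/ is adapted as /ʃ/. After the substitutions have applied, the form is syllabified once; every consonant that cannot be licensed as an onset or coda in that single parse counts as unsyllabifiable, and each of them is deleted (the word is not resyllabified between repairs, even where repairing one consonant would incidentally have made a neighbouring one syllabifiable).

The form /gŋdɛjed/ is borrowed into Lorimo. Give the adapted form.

dɛje

Substitution: /g/ → /ʃ/, /ŋ/ → /k/, giving /ʃkdɛjed/.
The consonants /ʃ/, /k/, /d/ cannot be parsed into a legal (C)V syllable (no codas are permitted; onsets are limited to one consonant).
Deletion applies to /ʃ/, /k/, /d/.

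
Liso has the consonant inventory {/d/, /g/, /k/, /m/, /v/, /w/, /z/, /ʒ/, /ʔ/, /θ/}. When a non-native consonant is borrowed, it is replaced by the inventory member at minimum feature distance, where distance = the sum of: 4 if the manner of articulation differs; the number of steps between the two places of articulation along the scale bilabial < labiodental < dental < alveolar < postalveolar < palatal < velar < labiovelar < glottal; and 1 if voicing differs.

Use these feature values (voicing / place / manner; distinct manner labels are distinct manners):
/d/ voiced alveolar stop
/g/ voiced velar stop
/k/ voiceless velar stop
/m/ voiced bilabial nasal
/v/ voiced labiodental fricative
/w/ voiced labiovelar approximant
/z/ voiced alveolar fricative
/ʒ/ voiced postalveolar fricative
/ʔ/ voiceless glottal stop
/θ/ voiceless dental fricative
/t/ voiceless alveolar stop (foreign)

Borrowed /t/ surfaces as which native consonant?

d

/d/ is closest: same manner (stop), place distance 0 (alveolar→alveolar), voicing differs (+1); total 1. Next closest is /k/ at distance 3.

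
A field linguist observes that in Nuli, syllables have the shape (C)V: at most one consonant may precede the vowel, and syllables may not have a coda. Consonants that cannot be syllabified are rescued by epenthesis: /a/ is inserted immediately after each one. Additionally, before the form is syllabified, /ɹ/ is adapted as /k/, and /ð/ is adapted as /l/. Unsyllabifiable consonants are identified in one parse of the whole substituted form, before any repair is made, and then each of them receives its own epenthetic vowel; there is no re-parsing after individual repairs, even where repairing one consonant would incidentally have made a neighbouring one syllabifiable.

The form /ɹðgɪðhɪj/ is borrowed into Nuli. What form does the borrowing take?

Substitution: /ɹ/ → /k/, /ð/ → /l/, giving /klgɪlhɪj/.
Under (C)V, the unsyllabifiable consonants are /k/, /l/, /l/, /j/ (no codas are permitted; onsets are limited to one consonant).
Epenthesis after each stranded consonant: /k/ → /ka/, /l/ → /la/, /l/ → /la/, /j/ → /ja/.

kalagɪlahɪja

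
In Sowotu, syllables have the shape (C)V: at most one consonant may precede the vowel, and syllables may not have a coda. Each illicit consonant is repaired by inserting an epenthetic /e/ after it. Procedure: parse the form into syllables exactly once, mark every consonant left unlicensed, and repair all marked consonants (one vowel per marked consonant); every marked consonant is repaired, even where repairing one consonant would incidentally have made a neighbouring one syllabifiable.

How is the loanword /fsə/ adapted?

Syllabifying with onset maximization leaves /f/ stranded (no codas are permitted; onsets are limited to one consonant).
Inserting the epenthetic vowel yields /f/ → /fe/.

fesə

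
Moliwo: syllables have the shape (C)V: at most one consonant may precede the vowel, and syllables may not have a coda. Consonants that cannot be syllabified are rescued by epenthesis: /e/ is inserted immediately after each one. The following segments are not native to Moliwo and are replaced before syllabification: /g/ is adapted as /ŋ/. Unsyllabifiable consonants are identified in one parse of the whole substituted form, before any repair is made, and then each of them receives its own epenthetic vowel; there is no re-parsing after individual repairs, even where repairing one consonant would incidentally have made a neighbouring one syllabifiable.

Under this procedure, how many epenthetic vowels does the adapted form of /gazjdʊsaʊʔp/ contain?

After substitution the input is /ŋazjdʊsaʊʔp/.
The unsyllabifiable consonants are /z/, /j/, /ʔ/, /p/; each receives one epenthetic vowel.

4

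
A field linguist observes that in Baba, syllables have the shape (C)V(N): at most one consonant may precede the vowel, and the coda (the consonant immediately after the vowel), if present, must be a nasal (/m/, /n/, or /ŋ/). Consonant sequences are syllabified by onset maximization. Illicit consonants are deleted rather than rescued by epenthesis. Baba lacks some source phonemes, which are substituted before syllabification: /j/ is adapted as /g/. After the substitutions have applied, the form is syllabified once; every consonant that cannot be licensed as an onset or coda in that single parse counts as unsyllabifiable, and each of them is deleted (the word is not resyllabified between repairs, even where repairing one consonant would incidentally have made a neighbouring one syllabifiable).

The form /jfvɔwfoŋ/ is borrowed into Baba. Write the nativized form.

vɔfoŋ

Substitution: /j/ → /g/, giving /gfvɔwfoŋ/.
Syllabifying with onset maximization leaves /g/, /f/, /w/ stranded (only a nasal (/m/, /n/, or /ŋ/) is licensed in coda position; onsets are limited to one consonant).
Each unlicensed consonant is deleted: /g/, /f/, /w/.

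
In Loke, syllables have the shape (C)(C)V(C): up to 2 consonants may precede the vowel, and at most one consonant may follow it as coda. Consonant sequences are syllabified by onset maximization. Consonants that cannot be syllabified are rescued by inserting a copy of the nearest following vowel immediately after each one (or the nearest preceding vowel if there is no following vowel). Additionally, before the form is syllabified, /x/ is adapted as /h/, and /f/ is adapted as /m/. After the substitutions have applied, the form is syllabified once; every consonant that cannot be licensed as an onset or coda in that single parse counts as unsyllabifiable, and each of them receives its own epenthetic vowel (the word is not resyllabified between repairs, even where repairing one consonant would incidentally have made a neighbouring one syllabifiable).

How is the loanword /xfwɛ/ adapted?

Substitution: /x/ → /h/, /f/ → /m/, giving /hmwɛ/.
Syllabifying with onset maximization leaves /h/ stranded (at most one coda consonant is licensed; onsets may contain at most 2 consonants).
Inserting the epenthetic vowel yields /h/ → /hɛ/.

hɛmwɛ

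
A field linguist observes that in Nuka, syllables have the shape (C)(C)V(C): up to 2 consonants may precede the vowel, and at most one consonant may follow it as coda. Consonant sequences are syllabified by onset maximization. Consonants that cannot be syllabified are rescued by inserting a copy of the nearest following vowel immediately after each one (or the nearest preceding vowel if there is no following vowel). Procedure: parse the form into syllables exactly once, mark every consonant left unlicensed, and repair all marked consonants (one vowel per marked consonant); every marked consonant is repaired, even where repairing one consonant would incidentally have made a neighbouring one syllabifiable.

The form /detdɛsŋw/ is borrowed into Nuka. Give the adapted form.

detdɛsŋɛwɛ

The consonants /ŋ/, /w/ cannot be parsed into a legal (C)(C)V(C) syllable (at most one coda consonant is licensed; onsets may contain at most 2 consonants).
Each unlicensed consonant becomes the onset of a new syllable: /ŋ/ → /ŋɛ/, /w/ → /wɛ/.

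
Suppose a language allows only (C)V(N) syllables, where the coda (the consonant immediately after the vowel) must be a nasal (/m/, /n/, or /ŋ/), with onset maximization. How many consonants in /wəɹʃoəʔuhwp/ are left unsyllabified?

4

Under (C)V(N), the unsyllabifiable consonants are /ɹ/, /h/, /w/, /p/ (only a nasal (/m/, /n/, or /ŋ/) is licensed in coda position; onsets are limited to one consonant).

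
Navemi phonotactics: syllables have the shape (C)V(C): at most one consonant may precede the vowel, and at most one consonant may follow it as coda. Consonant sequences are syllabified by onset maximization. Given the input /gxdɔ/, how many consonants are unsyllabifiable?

2

Syllabifying with onset maximization leaves /g/, /x/ stranded (at most one coda consonant is licensed; onsets are limited to one consonant).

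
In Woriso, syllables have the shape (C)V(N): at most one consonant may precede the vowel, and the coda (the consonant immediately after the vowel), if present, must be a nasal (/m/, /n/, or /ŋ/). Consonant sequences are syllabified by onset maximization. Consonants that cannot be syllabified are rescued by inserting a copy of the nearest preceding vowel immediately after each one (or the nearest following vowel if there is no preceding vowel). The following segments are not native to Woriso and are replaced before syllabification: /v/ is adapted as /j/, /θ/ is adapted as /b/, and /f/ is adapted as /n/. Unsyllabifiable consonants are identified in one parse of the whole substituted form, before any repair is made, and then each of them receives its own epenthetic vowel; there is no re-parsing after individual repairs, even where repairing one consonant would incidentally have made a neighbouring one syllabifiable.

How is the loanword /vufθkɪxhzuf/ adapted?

junbukɪxɪhɪzun

Substitution: /v/ → /j/, /f/ → /n/, /θ/ → /b/, giving /junbkɪxhzun/.
Under (C)V(N), the unsyllabifiable consonants are /b/, /x/, /h/ (only a nasal (/m/, /n/, or /ŋ/) is licensed in coda position; onsets are limited to one consonant).
Each unlicensed consonant becomes the onset of a new syllable: /b/ → /bu/, /x/ → /xɪ/, /h/ → /hɪ/.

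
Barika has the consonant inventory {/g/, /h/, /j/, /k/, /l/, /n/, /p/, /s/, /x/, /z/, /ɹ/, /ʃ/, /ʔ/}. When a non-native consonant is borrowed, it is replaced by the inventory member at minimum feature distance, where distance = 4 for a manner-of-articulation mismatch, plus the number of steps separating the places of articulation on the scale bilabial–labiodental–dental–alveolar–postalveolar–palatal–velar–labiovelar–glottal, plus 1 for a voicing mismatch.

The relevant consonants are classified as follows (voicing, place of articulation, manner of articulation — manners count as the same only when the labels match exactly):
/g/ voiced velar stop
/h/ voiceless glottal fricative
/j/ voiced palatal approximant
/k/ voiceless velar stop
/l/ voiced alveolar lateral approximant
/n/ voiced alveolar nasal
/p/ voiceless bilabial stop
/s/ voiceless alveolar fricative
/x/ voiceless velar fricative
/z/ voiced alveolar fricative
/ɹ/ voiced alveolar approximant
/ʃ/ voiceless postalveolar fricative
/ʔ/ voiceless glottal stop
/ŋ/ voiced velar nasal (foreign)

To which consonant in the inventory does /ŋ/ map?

/n/ is closest: same manner (nasal), place distance 3 (velar→alveolar), same voicing; total 3. Next closest is /g/ at distance 4.

n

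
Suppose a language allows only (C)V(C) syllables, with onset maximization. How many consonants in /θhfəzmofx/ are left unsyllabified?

Under (C)V(C), the unsyllabifiable consonants are /θ/, /h/, /x/ (at most one coda consonant is licensed; onsets are limited to one consonant).

3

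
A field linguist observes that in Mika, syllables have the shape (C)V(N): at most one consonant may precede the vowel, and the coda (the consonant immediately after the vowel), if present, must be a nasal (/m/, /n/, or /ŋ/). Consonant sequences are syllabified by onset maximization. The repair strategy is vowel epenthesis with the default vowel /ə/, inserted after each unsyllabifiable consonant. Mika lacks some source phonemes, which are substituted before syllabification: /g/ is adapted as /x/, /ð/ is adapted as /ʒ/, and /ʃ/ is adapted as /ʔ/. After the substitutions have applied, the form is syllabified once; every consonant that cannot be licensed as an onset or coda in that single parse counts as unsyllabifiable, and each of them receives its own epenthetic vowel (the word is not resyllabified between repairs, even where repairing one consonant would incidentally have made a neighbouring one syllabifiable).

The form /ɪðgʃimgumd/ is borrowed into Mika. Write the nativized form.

ɪʒəxəʔimxumdə

Substitution: /ð/ → /ʒ/, /g/ → /x/, /ʃ/ → /ʔ/, giving /ɪʒxʔimxumd/.
The consonants /ʒ/, /x/, /d/ cannot be parsed into a legal (C)V(N) syllable (only a nasal (/m/, /n/, or /ŋ/) is licensed in coda position; onsets are limited to one consonant).
Each unlicensed consonant becomes the onset of a new syllable: /ʒ/ → /ʒə/, /x/ → /xə/, /d/ → /də/.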